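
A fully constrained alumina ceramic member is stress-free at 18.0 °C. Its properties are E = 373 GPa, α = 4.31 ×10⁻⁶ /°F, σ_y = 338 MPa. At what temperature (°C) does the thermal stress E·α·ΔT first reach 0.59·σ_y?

α = 4.31×10⁻⁶/°F × 9/5 = 7.76×10⁻⁶/K.
E·α·ΔT = 199.4 MPa ⇒ ΔT = 199.4 / (373.0×10³ × 7.76×10⁻⁶) = 68.91 K.
T = 18.0 + 68.91 = 86.91 °C.

86.9 °C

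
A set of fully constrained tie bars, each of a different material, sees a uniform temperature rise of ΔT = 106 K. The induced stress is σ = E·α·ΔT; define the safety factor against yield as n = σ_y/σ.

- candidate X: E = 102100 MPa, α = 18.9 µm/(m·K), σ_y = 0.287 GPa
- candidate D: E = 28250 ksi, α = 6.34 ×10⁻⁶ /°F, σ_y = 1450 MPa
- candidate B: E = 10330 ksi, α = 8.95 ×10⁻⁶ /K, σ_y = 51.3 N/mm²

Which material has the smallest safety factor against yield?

Per material, after unit conversion:
  candidate X: E = 102.1, α = 18.9, σ_y = 287.0 → σ = 205 MPa, n = 1.40
  candidate D: E = 194.8, α = 11.4, σ_y = 1450 → σ = 236 MPa, n = 6.15
  candidate B: E = 71.22, α = 8.95, σ_y = 51.30 → σ = 67.6 MPa, n = 0.759
Candidate B has the lowest safety factor, n = 0.759.

candidate B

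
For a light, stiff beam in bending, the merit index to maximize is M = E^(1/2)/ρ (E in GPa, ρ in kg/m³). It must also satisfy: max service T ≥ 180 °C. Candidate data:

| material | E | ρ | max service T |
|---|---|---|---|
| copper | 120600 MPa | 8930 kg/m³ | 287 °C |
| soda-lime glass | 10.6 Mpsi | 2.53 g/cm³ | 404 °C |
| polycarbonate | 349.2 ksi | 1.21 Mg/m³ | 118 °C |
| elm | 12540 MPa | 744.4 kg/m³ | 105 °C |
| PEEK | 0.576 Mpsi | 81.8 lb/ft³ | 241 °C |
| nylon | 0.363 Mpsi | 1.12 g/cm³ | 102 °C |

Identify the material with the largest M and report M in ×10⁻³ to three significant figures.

soda-lime glass, M = 3.38×10⁻³

Screen on constraints: max service T ≥ 180 °C. Survivors: copper, soda-lime glass, PEEK.
After converting to SI:
  copper: E = 120.6 GPa, ρ = 8930 kg/m³
  soda-lime glass: E = 73.08 GPa, ρ = 2530 kg/m³
  PEEK: E = 3.971 GPa, ρ = 1310 kg/m³
  soda-lime glass: M = 3.38×10⁻³
  PEEK: M = 1.52×10⁻³
  copper: M = 1.23×10⁻³
Soda-lime glass ranks first.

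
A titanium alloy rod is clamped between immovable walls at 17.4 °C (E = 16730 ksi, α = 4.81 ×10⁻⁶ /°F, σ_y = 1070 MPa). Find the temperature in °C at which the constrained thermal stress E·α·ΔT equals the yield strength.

E = 16730 ksi = 115.3 GPa.
α = 4.81×10⁻⁶/°F × 9/5 = 8.66×10⁻⁶/K.
E·α·ΔT = 1070 MPa ⇒ ΔT = 1070 / (115.3×10³ × 8.66×10⁻⁶) = 1071 K.
T = 17.4 + 1071 = 1089 °C.

1090 °C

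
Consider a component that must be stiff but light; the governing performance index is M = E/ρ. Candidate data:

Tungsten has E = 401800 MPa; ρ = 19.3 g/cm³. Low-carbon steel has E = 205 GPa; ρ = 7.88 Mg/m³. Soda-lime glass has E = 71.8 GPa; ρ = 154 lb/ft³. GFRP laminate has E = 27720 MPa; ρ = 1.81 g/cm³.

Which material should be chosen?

Normalizing units and computing the index:
  tungsten: E = 401.8 GPa, ρ = 19300 kg/m³
  low-carbon steel: E = 205.0 GPa, ρ = 7880 kg/m³
  soda-lime glass: E = 71.80 GPa, ρ = 2467 kg/m³
  GFRP laminate: E = 27.72 GPa, ρ = 1810 kg/m³
  soda-lime glass: M = 29.1 MN·m/kg
  low-carbon steel: M = 26.0 MN·m/kg
  tungsten: M = 20.8 MN·m/kg
  GFRP laminate: M = 15.3 MN·m/kg
Soda-lime glass has the largest M.

soda-lime glass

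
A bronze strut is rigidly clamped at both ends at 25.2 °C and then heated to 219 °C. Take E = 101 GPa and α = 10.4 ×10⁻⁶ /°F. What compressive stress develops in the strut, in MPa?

366 MPa

α = 10.4×10⁻⁶/°F × 9/5 = 18.7×10⁻⁶/K.
ΔT = 193.8 K. Constrained thermal stress σ = E·α·ΔT = 101.0×10³ MPa × 18.7×10⁻⁶ × 193.8 = 366 MPa (compressive).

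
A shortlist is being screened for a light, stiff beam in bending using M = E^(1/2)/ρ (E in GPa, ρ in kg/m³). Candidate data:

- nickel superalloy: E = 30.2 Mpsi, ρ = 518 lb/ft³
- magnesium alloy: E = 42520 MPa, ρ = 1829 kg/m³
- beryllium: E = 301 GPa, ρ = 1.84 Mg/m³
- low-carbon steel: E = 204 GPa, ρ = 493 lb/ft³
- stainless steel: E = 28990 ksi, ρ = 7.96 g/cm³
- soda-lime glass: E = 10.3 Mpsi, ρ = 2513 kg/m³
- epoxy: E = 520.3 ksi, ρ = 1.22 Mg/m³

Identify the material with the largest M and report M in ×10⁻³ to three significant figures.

In SI units:
  nickel superalloy: E = 208.2 GPa, ρ = 8298 kg/m³
  magnesium alloy: E = 42.52 GPa, ρ = 1829 kg/m³
  beryllium: E = 301.0 GPa, ρ = 1840 kg/m³
  low-carbon steel: E = 204.0 GPa, ρ = 7897 kg/m³
  stainless steel: E = 199.9 GPa, ρ = 7960 kg/m³
  soda-lime glass: E = 71.02 GPa, ρ = 2513 kg/m³
  epoxy: E = 3.587 GPa, ρ = 1220 kg/m³
  beryllium: M = 9.43×10⁻³
  magnesium alloy: M = 3.57×10⁻³
  soda-lime glass: M = 3.35×10⁻³
  low-carbon steel: M = 1.81×10⁻³
  stainless steel: M = 1.78×10⁻³
  nickel superalloy: M = 1.74×10⁻³
  epoxy: M = 1.55×10⁻³
The maximum is for beryllium.

beryllium, M = 9.43×10⁻³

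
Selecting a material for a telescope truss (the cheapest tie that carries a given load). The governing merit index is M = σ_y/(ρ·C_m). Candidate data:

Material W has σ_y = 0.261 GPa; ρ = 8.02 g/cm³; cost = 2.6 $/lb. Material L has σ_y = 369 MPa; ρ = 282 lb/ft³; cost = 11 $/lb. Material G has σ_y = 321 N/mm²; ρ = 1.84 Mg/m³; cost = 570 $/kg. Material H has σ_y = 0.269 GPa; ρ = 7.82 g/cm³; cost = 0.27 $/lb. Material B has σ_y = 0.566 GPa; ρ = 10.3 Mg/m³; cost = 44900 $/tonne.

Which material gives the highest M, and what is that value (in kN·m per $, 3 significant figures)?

material H, M = 57.8 kN·m per $

In SI units:
  material W: σ_y = 261.0 MPa, ρ = 8020 kg/m³, cost = 5.732 $/kg
  material L: σ_y = 369.0 MPa, ρ = 4517 kg/m³, cost = 24.25 $/kg
  material G: σ_y = 321.0 MPa, ρ = 1840 kg/m³, cost = 570.0 $/kg
  material H: σ_y = 269.0 MPa, ρ = 7820 kg/m³, cost = 0.5952 $/kg
  material B: σ_y = 566.0 MPa, ρ = 10300 kg/m³, cost = 44.90 $/kg
  material H: M = 57.8 kN·m per $
  material W: M = 5.68 kN·m per $
  material L: M = 3.37 kN·m per $
  material B: M = 1.22 kN·m per $
  material G: M = 0.306 kN·m per $
The maximum is for material H.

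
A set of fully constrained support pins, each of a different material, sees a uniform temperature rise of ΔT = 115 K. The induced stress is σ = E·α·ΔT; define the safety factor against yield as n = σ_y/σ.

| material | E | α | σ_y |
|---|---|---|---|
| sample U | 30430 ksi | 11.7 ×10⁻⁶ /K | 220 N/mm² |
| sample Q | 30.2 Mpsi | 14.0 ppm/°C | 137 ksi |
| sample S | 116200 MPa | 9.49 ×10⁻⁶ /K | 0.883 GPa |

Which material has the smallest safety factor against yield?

Converting E to GPa, α to ×10⁻⁶/K, σ_y to MPa, then σ and n for each:
  sample U: E = 209.8, α = 11.7, σ_y = 220.0 → σ = 282 MPa, n = 0.779
  sample Q: E = 208.2, α = 14.0, σ_y = 944.6 → σ = 335 MPa, n = 2.82
  sample S: E = 116.2, α = 9.49, σ_y = 883.0 → σ = 127 MPa, n = 6.96
The minimum is sample U at n = 0.779.

sample U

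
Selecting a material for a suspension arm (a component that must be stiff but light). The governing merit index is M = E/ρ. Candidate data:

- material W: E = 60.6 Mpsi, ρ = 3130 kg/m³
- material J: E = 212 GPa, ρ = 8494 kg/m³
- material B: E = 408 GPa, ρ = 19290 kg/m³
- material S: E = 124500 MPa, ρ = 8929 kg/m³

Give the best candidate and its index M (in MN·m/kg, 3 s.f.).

material W, M = 133 MN·m/kg

Convert each candidate to consistent units, then evaluate M:
  material W: E = 417.8 GPa, ρ = 3130 kg/m³
  material J: E = 212.0 GPa, ρ = 8494 kg/m³
  material B: E = 408.0 GPa, ρ = 19290 kg/m³
  material S: E = 124.5 GPa, ρ = 8929 kg/m³
  material W: M = 133 MN·m/kg
  material J: M = 25.0 MN·m/kg
  material B: M = 21.2 MN·m/kg
  material S: M = 13.9 MN·m/kg
Material W ranks first.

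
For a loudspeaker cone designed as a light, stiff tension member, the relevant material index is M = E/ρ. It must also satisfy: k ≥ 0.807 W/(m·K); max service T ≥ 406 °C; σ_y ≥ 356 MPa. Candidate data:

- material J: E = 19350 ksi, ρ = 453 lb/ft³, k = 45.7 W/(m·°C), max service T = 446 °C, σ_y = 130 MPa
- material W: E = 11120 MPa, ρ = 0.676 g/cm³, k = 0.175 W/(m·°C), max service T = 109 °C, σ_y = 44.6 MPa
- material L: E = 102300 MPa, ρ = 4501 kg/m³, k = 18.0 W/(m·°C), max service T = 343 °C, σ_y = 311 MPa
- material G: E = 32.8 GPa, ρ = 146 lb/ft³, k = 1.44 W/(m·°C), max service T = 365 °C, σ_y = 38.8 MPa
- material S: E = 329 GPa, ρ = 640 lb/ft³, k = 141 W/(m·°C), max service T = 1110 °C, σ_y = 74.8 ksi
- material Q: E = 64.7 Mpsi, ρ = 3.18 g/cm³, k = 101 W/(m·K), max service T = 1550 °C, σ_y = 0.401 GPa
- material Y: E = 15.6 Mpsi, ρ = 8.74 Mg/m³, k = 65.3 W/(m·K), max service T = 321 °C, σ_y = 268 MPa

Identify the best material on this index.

material Q

Screen on constraints: k ≥ 0.807 W/(m·K); max service T ≥ 406 °C; σ_y ≥ 356 MPa. Survivors: material S, material Q.
Convert each candidate to consistent units, then evaluate M:
  material S: E = 329.0 GPa, ρ = 10250 kg/m³
  material Q: E = 446.1 GPa, ρ = 3180 kg/m³
  material Q: M = 140 MN·m/kg
  material S: M = 32.1 MN·m/kg
Material Q ranks first.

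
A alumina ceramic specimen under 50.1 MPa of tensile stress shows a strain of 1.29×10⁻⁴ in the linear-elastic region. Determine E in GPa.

E = σ/ε = 50.1 MPa / 1.29×10⁻⁴ = 388400 MPa = 388 GPa.

388 GPa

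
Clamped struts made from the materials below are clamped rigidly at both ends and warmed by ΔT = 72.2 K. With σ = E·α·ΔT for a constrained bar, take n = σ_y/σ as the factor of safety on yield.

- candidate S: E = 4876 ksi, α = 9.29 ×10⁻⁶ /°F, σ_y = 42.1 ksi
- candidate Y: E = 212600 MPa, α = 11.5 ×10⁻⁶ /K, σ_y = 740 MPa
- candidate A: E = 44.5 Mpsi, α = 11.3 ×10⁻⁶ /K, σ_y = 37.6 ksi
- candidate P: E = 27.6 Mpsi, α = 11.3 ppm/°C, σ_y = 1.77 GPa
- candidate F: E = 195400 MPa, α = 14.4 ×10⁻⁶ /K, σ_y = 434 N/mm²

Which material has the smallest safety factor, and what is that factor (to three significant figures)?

Per material, after unit conversion:
  candidate S: E = 33.62, α = 16.7, σ_y = 290.3 → σ = 40.6 MPa, n = 7.15
  candidate Y: E = 212.6, α = 11.5, σ_y = 740.0 → σ = 177 MPa, n = 4.19
  candidate A: E = 306.8, α = 11.3, σ_y = 259.2 → σ = 250 MPa, n = 1.04
  candidate P: E = 190.3, α = 11.3, σ_y = 1770 → σ = 155 MPa, n = 11.4
  candidate F: E = 195.4, α = 14.4, σ_y = 434.0 → σ = 203 MPa, n = 2.14
The minimum is candidate A at n = 1.04.

candidate A, n = 1.04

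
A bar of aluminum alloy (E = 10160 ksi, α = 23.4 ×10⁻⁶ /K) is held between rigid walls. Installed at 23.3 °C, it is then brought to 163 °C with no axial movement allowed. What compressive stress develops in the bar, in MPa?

229 MPa

E = 10160 ksi = 70.05 GPa.
ΔT = 139.7 K. Constrained thermal stress σ = E·α·ΔT = 70.05×10³ MPa × 23.4×10⁻⁶ × 139.7 = 229 MPa (compressive).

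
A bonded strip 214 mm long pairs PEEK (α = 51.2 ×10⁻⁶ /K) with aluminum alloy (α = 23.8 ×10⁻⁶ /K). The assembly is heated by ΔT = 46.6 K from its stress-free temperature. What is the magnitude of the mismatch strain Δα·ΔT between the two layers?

Δα = |51.2 − 23.8|×10⁻⁶/K = 27.4×10⁻⁶/K.
Mismatch strain = Δα·ΔT = 27.4×10⁻⁶ × 46.6 = 1.28×10⁻³.

1.28×10⁻³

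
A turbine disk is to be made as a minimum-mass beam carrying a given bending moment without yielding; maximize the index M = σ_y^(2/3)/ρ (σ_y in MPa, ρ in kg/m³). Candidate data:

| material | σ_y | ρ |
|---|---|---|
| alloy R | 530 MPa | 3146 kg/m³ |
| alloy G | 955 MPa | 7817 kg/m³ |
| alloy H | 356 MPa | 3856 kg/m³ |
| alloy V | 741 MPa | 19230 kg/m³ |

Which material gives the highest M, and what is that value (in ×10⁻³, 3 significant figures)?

Computing M directly (units already consistent):
  alloy R: M = 20.8×10⁻³
  alloy H: M = 13.0×10⁻³
  alloy G: M = 12.4×10⁻³
  alloy V: M = 4.26×10⁻³
The maximum is for alloy R.

alloy R, M = 20.8×10⁻³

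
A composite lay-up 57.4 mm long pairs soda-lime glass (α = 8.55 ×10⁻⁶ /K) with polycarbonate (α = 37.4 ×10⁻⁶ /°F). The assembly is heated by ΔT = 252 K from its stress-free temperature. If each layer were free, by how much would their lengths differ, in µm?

polycarbonate: α = 37.4×10⁻⁶/°F × 9/5 = 67.3×10⁻⁶/K.
Δα = |8.55 − 67.3|×10⁻⁶/K = 58.8×10⁻⁶/K.
ΔL_mismatch = Δα·L·ΔT = 58.8×10⁻⁶ × 57.4 mm × 252.0 K = 850 µm.

850 µm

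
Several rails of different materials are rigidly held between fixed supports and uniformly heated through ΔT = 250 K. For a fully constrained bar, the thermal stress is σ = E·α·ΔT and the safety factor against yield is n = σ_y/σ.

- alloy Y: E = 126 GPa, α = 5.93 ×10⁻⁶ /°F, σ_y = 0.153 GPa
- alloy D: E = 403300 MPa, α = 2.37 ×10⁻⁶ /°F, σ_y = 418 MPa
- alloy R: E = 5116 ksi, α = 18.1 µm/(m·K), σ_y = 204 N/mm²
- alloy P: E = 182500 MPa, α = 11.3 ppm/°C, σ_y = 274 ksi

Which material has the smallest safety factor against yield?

alloy Y

Converting E to GPa, α to ×10⁻⁶/K, σ_y to MPa, then σ and n for each:
  alloy Y: E = 126.0, α = 10.7, σ_y = 153.0 → σ = 336 MPa, n = 0.455
  alloy D: E = 403.3, α = 4.27, σ_y = 418.0 → σ = 430 MPa, n = 0.972
  alloy R: E = 35.27, α = 18.1, σ_y = 204.0 → σ = 160 MPa, n = 1.28
  alloy P: E = 182.5, α = 11.3, σ_y = 1889 → σ = 516 MPa, n = 3.66
Smallest n: alloy Y with n = 0.455.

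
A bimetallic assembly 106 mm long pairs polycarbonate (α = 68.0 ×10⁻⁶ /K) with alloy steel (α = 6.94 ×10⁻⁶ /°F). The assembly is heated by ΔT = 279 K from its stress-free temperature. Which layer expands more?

alloy steel: α = 6.94×10⁻⁶/°F × 9/5 = 12.5×10⁻⁶/K.
α(polycarbonate) = 68.0×10⁻⁶/K vs α(alloy steel) = 12.5×10⁻⁶/K.
Higher α expands more for the same ΔT: polycarbonate.

polycarbonate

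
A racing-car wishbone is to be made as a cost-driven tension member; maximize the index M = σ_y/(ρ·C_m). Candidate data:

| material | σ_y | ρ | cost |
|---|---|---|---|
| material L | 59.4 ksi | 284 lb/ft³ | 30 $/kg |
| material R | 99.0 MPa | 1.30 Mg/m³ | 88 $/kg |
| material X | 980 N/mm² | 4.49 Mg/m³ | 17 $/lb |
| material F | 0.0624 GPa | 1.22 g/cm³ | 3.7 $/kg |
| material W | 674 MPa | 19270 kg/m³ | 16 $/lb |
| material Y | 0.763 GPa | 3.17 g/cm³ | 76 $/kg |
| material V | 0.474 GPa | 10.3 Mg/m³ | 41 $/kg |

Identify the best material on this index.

material F

Convert each candidate to consistent units, then evaluate M:
  material L: σ_y = 409.5 MPa, ρ = 4549 kg/m³, cost = 30.00 $/kg
  material R: σ_y = 99.00 MPa, ρ = 1300 kg/m³, cost = 88.00 $/kg
  material X: σ_y = 980.0 MPa, ρ = 4490 kg/m³, cost = 37.48 $/kg
  material F: σ_y = 62.40 MPa, ρ = 1220 kg/m³, cost = 3.700 $/kg
  material W: σ_y = 674.0 MPa, ρ = 19270 kg/m³, cost = 35.27 $/kg
  material Y: σ_y = 763.0 MPa, ρ = 3170 kg/m³, cost = 76.00 $/kg
  material V: σ_y = 474.0 MPa, ρ = 10300 kg/m³, cost = 41.00 $/kg
  material F: M = 13.8 kN·m per $
  material X: M = 5.82 kN·m per $
  material Y: M = 3.17 kN·m per $
  material L: M = 3.00 kN·m per $
  material V: M = 1.12 kN·m per $
  material W: M = 0.992 kN·m per $
  material R: M = 0.865 kN·m per $
Material F has the largest M.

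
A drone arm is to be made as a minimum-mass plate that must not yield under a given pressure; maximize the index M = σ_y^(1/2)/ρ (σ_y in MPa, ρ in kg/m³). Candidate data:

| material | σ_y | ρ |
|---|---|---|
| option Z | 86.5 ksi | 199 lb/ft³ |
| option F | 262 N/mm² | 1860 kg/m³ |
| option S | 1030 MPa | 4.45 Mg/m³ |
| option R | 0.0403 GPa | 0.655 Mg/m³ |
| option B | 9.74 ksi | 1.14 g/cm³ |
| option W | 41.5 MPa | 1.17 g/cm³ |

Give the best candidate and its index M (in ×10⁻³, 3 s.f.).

option R, M = 9.69×10⁻³

Normalizing units and computing the index:
  option Z: σ_y = 596.4 MPa, ρ = 3188 kg/m³
  option F: σ_y = 262.0 MPa, ρ = 1860 kg/m³
  option S: σ_y = 1030 MPa, ρ = 4450 kg/m³
  option R: σ_y = 40.30 MPa, ρ = 655.0 kg/m³
  option B: σ_y = 67.15 MPa, ρ = 1140 kg/m³
  option W: σ_y = 41.50 MPa, ρ = 1170 kg/m³
  option R: M = 9.69×10⁻³
  option F: M = 8.70×10⁻³
  option Z: M = 7.66×10⁻³
  option S: M = 7.21×10⁻³
  option B: M = 7.19×10⁻³
  option W: M = 5.51×10⁻³
Option R has the largest M.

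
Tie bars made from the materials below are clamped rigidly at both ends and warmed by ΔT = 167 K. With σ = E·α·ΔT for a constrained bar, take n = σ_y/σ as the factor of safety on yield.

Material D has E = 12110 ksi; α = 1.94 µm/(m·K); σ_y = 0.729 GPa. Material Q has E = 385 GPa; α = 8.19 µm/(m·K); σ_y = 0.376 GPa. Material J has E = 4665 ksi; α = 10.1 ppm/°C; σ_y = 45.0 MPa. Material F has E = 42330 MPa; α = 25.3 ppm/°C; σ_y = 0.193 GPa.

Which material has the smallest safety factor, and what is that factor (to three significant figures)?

Converting E to GPa, α to ×10⁻⁶/K, σ_y to MPa, then σ and n for each:
  material D: E = 83.50, α = 1.94, σ_y = 729.0 → σ = 27.1 MPa, n = 26.9
  material Q: E = 385.0, α = 8.19, σ_y = 376.0 → σ = 527 MPa, n = 0.714
  material J: E = 32.16, α = 10.1, σ_y = 45.00 → σ = 54.3 MPa, n = 0.829
  material F: E = 42.33, α = 25.3, σ_y = 193.0 → σ = 179 MPa, n = 1.08
Material Q has the lowest safety factor, n = 0.714.

material Q, n = 0.714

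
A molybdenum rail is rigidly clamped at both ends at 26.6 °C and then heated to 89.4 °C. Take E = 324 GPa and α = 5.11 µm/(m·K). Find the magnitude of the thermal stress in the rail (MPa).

104 MPa

ΔT = 62.80 K. Constrained thermal stress σ = E·α·ΔT = 324.0×10³ MPa × 5.11×10⁻⁶ × 62.80 = 104 MPa (compressive).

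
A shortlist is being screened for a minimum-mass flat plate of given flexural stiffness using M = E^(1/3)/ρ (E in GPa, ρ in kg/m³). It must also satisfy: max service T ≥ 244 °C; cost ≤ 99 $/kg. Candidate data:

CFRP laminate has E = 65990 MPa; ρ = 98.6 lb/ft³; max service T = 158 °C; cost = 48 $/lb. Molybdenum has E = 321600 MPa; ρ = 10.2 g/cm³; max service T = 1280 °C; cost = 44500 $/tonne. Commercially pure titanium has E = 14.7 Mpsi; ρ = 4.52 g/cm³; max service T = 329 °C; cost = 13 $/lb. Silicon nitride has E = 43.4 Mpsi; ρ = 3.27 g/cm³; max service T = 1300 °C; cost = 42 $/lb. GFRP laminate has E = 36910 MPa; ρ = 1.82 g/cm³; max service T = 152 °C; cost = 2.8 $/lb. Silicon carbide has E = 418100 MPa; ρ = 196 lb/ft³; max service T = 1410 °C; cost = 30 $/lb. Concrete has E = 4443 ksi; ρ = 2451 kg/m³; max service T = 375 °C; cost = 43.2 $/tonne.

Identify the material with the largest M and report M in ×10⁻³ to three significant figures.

silicon carbide, M = 2.38×10⁻³

Screen on constraints: max service T ≥ 244 °C; cost ≤ 99 $/kg. Survivors: molybdenum, commercially pure titanium, silicon nitride, silicon carbide, concrete.
After converting to SI:
  molybdenum: E = 321.6 GPa, ρ = 10200 kg/m³
  commercially pure titanium: E = 101.4 GPa, ρ = 4520 kg/m³
  silicon nitride: E = 299.2 GPa, ρ = 3270 kg/m³
  silicon carbide: E = 418.1 GPa, ρ = 3140 kg/m³
  concrete: E = 30.63 GPa, ρ = 2451 kg/m³
  silicon carbide: M = 2.38×10⁻³
  silicon nitride: M = 2.05×10⁻³
  concrete: M = 1.28×10⁻³
  commercially pure titanium: M = 1.03×10⁻³
  molybdenum: M = 0.672×10⁻³
Highest index: silicon carbide.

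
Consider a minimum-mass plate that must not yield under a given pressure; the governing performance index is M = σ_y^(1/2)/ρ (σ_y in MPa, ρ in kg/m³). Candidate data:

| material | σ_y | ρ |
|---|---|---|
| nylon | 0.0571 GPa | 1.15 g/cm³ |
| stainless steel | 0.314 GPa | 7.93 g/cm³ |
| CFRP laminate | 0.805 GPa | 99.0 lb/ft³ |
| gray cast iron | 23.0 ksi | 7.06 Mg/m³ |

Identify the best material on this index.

CFRP laminate

In SI units:
  nylon: σ_y = 57.10 MPa, ρ = 1150 kg/m³
  stainless steel: σ_y = 314.0 MPa, ρ = 7930 kg/m³
  CFRP laminate: σ_y = 805.0 MPa, ρ = 1586 kg/m³
  gray cast iron: σ_y = 158.6 MPa, ρ = 7060 kg/m³
  CFRP laminate: M = 17.9×10⁻³
  nylon: M = 6.57×10⁻³
  stainless steel: M = 2.23×10⁻³
  gray cast iron: M = 1.78×10⁻³
Highest index: CFRP laminate.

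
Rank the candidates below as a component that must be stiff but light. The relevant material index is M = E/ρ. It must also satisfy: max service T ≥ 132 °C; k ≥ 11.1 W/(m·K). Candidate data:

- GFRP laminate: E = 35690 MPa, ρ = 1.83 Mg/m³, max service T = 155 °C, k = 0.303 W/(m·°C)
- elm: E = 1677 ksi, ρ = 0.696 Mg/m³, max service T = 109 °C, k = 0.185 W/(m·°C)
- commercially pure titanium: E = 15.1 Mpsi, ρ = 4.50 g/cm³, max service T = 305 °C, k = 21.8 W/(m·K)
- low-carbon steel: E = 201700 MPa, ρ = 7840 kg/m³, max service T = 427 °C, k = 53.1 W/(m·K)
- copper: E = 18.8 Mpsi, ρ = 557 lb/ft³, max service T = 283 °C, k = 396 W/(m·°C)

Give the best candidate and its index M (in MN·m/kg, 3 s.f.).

Screen on constraints: max service T ≥ 132 °C; k ≥ 11.1 W/(m·K). Survivors: commercially pure titanium, low-carbon steel, copper.
Putting every candidate on a common basis:
  commercially pure titanium: E = 104.1 GPa, ρ = 4500 kg/m³
  low-carbon steel: E = 201.7 GPa, ρ = 7840 kg/m³
  copper: E = 129.6 GPa, ρ = 8922 kg/m³
  low-carbon steel: M = 25.7 MN·m/kg
  commercially pure titanium: M = 23.1 MN·m/kg
  copper: M = 14.5 MN·m/kg
Low-carbon steel ranks first.

low-carbon steel, M = 25.7 MN·m/kg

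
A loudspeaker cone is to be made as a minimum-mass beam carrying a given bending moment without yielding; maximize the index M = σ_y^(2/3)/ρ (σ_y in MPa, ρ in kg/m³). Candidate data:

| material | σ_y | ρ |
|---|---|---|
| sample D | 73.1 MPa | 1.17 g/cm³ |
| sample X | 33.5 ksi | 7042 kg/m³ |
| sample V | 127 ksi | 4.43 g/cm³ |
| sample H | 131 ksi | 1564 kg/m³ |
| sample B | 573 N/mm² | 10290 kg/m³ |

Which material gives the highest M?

sample H

Putting every candidate on a common basis:
  sample D: σ_y = 73.10 MPa, ρ = 1170 kg/m³
  sample X: σ_y = 231.0 MPa, ρ = 7042 kg/m³
  sample V: σ_y = 875.6 MPa, ρ = 4430 kg/m³
  sample H: σ_y = 903.2 MPa, ρ = 1564 kg/m³
  sample B: σ_y = 573.0 MPa, ρ = 10290 kg/m³
  sample H: M = 59.7×10⁻³
  sample V: M = 20.7×10⁻³
  sample D: M = 14.9×10⁻³
  sample B: M = 6.70×10⁻³
  sample X: M = 5.35×10⁻³
Highest index: sample H.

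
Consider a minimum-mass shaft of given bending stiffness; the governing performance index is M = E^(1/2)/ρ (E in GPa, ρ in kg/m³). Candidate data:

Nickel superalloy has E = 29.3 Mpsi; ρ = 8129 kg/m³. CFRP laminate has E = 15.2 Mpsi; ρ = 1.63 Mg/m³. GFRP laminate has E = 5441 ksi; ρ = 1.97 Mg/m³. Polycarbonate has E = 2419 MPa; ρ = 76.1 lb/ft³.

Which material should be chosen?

Convert each candidate to consistent units, then evaluate M:
  nickel superalloy: E = 202.0 GPa, ρ = 8129 kg/m³
  CFRP laminate: E = 104.8 GPa, ρ = 1630 kg/m³
  GFRP laminate: E = 37.51 GPa, ρ = 1970 kg/m³
  polycarbonate: E = 2.419 GPa, ρ = 1219 kg/m³
  CFRP laminate: M = 6.28×10⁻³
  GFRP laminate: M = 3.11×10⁻³
  nickel superalloy: M = 1.75×10⁻³
  polycarbonate: M = 1.28×10⁻³
The maximum is for CFRP laminate.

CFRP laminate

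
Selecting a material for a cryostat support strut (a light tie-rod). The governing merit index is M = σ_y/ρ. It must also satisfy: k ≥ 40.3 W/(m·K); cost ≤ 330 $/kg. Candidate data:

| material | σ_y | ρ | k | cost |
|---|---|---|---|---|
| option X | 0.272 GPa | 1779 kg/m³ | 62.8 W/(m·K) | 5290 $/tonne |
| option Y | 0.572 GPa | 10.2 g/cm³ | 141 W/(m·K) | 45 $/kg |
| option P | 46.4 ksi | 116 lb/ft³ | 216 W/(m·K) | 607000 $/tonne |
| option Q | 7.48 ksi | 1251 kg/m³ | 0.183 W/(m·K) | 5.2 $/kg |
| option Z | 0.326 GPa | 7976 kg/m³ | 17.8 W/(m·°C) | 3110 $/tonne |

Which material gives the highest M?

option X

Screen on constraints: k ≥ 40.3 W/(m·K); cost ≤ 330 $/kg. Survivors: option X, option Y.
Convert each candidate to consistent units, then evaluate M:
  option X: σ_y = 272.0 MPa, ρ = 1779 kg/m³
  option Y: σ_y = 572.0 MPa, ρ = 10200 kg/m³
  option X: M = 153 kN·m/kg
  option Y: M = 56.1 kN·m/kg
Option X ranks first.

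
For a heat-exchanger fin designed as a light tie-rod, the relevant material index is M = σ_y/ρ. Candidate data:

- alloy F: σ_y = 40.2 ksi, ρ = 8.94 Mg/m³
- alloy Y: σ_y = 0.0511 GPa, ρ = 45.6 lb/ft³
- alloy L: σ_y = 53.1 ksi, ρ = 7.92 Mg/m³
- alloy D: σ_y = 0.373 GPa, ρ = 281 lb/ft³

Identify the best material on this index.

alloy D

Putting every candidate on a common basis:
  alloy F: σ_y = 277.2 MPa, ρ = 8940 kg/m³
  alloy Y: σ_y = 51.10 MPa, ρ = 730.4 kg/m³
  alloy L: σ_y = 366.1 MPa, ρ = 7920 kg/m³
  alloy D: σ_y = 373.0 MPa, ρ = 4501 kg/m³
  alloy D: M = 82.9 kN·m/kg
  alloy Y: M = 70.0 kN·m/kg
  alloy L: M = 46.2 kN·m/kg
  alloy F: M = 31.0 kN·m/kg
Alloy D ranks first.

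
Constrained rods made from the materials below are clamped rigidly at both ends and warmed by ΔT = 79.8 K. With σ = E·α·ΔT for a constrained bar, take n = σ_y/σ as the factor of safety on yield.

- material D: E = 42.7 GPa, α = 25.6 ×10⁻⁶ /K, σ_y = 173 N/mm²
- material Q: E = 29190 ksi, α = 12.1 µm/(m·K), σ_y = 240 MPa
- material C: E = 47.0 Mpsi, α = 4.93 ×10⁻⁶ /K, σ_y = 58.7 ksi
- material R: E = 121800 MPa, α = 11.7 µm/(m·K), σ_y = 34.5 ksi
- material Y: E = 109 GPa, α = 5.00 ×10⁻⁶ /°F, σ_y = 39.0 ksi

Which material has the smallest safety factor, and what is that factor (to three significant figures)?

In consistent units (E in GPa, α in ×10⁻⁶/K, σ_y in MPa):
  material D: E = 42.70, α = 25.6, σ_y = 173.0 → σ = 87.2 MPa, n = 1.98
  material Q: E = 201.3, α = 12.1, σ_y = 240.0 → σ = 194 MPa, n = 1.24
  material C: E = 324.1, α = 4.93, σ_y = 404.7 → σ = 127 MPa, n = 3.17
  material R: E = 121.8, α = 11.7, σ_y = 237.9 → σ = 114 MPa, n = 2.09
  material Y: E = 109.0, α = 9.00, σ_y = 268.9 → σ = 78.3 MPa, n = 3.43
Smallest n: material Q with n = 1.24.

material Q, n = 1.24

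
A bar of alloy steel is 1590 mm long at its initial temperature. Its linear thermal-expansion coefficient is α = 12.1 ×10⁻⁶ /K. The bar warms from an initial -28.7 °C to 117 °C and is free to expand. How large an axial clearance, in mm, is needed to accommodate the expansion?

2.80 mm

ΔT = 117 − (-28.7) = 145.7 K.
ΔL = α·L₀·ΔT = 12.1×10⁻⁶ × 1590 mm × 145.7 K = 2.80 mm.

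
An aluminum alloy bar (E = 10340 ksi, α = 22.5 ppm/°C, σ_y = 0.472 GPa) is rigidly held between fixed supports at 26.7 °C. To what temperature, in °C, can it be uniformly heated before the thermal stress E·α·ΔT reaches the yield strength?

E = 10340 ksi = 71.29 GPa.
σ_y = 0.472 GPa = 472.0 MPa.
E·α·ΔT = 472.0 MPa ⇒ ΔT = 472.0 / (71.29×10³ × 22.5×10⁻⁶) = 294.3 K.
T = 26.7 + 294.3 = 321.0 °C.

321 °C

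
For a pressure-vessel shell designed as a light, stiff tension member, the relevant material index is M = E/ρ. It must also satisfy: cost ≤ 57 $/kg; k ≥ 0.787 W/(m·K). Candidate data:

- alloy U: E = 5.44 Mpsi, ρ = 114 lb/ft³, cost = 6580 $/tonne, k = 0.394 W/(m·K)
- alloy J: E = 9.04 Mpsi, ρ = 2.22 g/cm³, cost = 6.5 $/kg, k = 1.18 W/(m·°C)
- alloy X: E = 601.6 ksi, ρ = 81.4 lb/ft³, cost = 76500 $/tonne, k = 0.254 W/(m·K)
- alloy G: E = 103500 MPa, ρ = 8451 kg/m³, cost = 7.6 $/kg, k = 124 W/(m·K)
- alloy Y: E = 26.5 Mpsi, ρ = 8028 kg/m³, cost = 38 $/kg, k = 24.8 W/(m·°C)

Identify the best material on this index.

alloy J

Screen on constraints: cost ≤ 57 $/kg; k ≥ 0.787 W/(m·K). Survivors: alloy J, alloy G, alloy Y.
In SI units:
  alloy J: E = 62.33 GPa, ρ = 2220 kg/m³
  alloy G: E = 103.5 GPa, ρ = 8451 kg/m³
  alloy Y: E = 182.7 GPa, ρ = 8028 kg/m³
  alloy J: M = 28.1 MN·m/kg
  alloy Y: M = 22.8 MN·m/kg
  alloy G: M = 12.2 MN·m/kg
Alloy J ranks first.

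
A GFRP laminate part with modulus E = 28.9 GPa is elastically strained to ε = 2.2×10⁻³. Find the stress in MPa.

σ = E·ε = 28900 MPa × 2.2×10⁻³ = 63.6 MPa.

63.6 MPa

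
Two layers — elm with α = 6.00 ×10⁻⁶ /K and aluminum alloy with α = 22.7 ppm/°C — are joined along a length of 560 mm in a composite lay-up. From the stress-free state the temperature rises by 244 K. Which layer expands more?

α(elm) = 6.00×10⁻⁶/K vs α(aluminum alloy) = 22.7×10⁻⁶/K.
Higher α expands more for the same ΔT: aluminum alloy.

aluminum alloy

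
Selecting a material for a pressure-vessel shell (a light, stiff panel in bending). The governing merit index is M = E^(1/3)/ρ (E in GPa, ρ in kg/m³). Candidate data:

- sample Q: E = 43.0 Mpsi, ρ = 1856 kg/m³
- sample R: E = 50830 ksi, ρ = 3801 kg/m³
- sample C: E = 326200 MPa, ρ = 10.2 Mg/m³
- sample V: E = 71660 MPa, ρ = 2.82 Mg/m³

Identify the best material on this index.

Putting every candidate on a common basis:
  sample Q: E = 296.5 GPa, ρ = 1856 kg/m³
  sample R: E = 350.5 GPa, ρ = 3801 kg/m³
  sample C: E = 326.2 GPa, ρ = 10200 kg/m³
  sample V: E = 71.66 GPa, ρ = 2820 kg/m³
  sample Q: M = 3.59×10⁻³
  sample R: M = 1.85×10⁻³
  sample V: M = 1.47×10⁻³
  sample C: M = 0.675×10⁻³
Sample Q has the largest M.

sample Q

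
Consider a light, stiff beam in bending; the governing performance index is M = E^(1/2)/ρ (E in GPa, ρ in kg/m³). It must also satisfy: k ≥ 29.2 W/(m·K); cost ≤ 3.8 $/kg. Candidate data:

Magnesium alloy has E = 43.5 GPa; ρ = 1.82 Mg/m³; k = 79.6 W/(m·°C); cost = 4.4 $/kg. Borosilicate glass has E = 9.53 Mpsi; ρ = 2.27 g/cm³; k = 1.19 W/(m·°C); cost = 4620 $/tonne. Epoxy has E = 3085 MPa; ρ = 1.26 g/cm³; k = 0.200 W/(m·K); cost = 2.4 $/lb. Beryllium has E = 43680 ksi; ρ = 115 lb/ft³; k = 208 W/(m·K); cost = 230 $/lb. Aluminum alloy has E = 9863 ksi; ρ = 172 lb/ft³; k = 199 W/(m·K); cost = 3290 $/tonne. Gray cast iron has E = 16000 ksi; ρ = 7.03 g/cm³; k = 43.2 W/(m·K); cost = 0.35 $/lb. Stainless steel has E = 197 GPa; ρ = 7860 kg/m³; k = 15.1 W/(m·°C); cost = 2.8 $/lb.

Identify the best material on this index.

aluminum alloy

Screen on constraints: k ≥ 29.2 W/(m·K); cost ≤ 3.8 $/kg. Survivors: aluminum alloy, gray cast iron.
Normalizing units and computing the index:
  aluminum alloy: E = 68.00 GPa, ρ = 2755 kg/m³
  gray cast iron: E = 110.3 GPa, ρ = 7030 kg/m³
  aluminum alloy: M = 2.99×10⁻³
  gray cast iron: M = 1.49×10⁻³
Highest index: aluminum alloy.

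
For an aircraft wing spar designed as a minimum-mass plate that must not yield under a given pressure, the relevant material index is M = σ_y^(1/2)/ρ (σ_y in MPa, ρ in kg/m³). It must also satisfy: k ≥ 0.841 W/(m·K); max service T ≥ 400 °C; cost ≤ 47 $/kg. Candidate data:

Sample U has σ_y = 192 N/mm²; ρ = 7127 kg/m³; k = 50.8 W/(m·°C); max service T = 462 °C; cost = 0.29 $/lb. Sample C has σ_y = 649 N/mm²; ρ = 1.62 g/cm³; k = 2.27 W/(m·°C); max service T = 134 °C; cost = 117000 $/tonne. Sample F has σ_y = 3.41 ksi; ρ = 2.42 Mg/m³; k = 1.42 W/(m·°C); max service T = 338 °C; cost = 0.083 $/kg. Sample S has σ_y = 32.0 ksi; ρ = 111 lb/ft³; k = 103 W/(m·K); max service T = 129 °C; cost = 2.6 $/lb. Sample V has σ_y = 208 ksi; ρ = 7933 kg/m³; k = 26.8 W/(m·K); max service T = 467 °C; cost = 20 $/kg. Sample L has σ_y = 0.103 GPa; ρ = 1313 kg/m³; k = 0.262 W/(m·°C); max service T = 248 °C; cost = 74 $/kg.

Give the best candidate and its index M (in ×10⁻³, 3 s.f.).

sample V, M = 4.77×10⁻³

Screen on constraints: k ≥ 0.841 W/(m·K); max service T ≥ 400 °C; cost ≤ 47 $/kg. Survivors: sample U, sample V.
In SI units:
  sample U: σ_y = 192.0 MPa, ρ = 7127 kg/m³
  sample V: σ_y = 1434 MPa, ρ = 7933 kg/m³
  sample V: M = 4.77×10⁻³
  sample U: M = 1.94×10⁻³
Highest index: sample V.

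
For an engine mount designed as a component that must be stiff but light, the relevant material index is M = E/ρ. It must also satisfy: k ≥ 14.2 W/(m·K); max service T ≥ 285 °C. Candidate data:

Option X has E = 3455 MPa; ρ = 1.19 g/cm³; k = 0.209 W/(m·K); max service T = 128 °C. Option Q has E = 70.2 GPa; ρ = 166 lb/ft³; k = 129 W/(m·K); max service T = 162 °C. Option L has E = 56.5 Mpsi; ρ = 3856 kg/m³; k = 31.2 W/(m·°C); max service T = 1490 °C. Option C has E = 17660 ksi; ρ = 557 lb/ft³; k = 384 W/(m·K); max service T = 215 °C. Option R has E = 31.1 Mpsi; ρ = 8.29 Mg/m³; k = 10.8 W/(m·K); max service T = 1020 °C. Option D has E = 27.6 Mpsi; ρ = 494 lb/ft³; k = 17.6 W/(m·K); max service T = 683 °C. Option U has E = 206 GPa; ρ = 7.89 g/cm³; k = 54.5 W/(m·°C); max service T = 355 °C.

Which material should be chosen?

Screen on constraints: k ≥ 14.2 W/(m·K); max service T ≥ 285 °C. Survivors: option L, option D, option U.
After converting to SI:
  option L: E = 389.6 GPa, ρ = 3856 kg/m³
  option D: E = 190.3 GPa, ρ = 7913 kg/m³
  option U: E = 206.0 GPa, ρ = 7890 kg/m³
  option L: M = 101 MN·m/kg
  option U: M = 26.1 MN·m/kg
  option D: M = 24.0 MN·m/kg
Option L has the largest M.

option L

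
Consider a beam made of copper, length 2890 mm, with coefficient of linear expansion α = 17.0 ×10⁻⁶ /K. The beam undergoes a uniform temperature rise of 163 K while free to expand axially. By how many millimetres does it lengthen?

8.01 mm

ΔL = α·L₀·ΔT = 17.0×10⁻⁶ × 2890 mm × 163.0 K = 8.01 mm.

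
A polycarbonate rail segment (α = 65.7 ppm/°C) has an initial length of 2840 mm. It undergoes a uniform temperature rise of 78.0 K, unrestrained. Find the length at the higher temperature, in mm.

ΔL = α·L₀·ΔT = 65.7×10⁻⁶ × 2840 mm × 78.00 K = 14.6 mm.
L = L₀ + ΔL = 2840 + 14.6 = 2854.6 mm.

2854.6 mm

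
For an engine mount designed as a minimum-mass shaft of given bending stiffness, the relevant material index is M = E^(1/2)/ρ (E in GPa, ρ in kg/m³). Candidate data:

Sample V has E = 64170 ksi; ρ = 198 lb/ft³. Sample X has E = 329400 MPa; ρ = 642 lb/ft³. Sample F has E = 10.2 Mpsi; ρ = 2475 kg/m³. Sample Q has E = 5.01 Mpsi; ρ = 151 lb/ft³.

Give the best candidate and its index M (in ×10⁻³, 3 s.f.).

sample V, M = 6.63×10⁻³

Normalizing units and computing the index:
  sample V: E = 442.4 GPa, ρ = 3172 kg/m³
  sample X: E = 329.4 GPa, ρ = 10280 kg/m³
  sample F: E = 70.33 GPa, ρ = 2475 kg/m³
  sample Q: E = 34.54 GPa, ρ = 2419 kg/m³
  sample V: M = 6.63×10⁻³
  sample F: M = 3.39×10⁻³
  sample Q: M = 2.43×10⁻³
  sample X: M = 1.76×10⁻³
Sample V has the largest M.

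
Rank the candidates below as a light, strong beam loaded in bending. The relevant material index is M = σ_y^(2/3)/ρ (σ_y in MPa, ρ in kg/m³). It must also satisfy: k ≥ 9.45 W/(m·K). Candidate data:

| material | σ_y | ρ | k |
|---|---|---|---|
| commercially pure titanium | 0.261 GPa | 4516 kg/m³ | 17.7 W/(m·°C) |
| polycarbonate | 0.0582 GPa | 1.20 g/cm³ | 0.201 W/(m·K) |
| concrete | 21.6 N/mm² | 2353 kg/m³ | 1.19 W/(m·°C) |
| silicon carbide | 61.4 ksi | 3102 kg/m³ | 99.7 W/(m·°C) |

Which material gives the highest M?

silicon carbide

Screen on constraints: k ≥ 9.45 W/(m·K). Survivors: commercially pure titanium, silicon carbide.
Convert each candidate to consistent units, then evaluate M:
  commercially pure titanium: σ_y = 261.0 MPa, ρ = 4516 kg/m³
  silicon carbide: σ_y = 423.3 MPa, ρ = 3102 kg/m³
  silicon carbide: M = 18.2×10⁻³
  commercially pure titanium: M = 9.04×10⁻³
The maximum is for silicon carbide.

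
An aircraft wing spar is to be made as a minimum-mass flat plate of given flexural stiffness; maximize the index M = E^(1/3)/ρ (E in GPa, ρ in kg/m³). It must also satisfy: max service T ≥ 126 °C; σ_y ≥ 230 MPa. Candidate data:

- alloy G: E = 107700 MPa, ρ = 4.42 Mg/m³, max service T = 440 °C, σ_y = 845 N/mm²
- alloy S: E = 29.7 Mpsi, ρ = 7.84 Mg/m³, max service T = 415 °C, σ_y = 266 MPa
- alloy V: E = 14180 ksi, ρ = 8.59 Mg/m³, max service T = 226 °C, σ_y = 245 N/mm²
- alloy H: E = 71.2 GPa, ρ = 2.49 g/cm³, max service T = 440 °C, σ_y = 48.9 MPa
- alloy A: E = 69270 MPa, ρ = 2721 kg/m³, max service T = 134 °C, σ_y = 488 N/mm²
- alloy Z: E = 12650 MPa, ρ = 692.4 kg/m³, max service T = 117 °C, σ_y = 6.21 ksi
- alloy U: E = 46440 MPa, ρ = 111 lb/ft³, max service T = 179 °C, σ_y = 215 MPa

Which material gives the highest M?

alloy A

Screen on constraints: max service T ≥ 126 °C; σ_y ≥ 230 MPa. Survivors: alloy G, alloy S, alloy V, alloy A.
Putting every candidate on a common basis:
  alloy G: E = 107.7 GPa, ρ = 4420 kg/m³
  alloy S: E = 204.8 GPa, ρ = 7840 kg/m³
  alloy V: E = 97.77 GPa, ρ = 8590 kg/m³
  alloy A: E = 69.27 GPa, ρ = 2721 kg/m³
  alloy A: M = 1.51×10⁻³
  alloy G: M = 1.08×10⁻³
  alloy S: M = 0.752×10⁻³
  alloy V: M = 0.536×10⁻³
Alloy A ranks first.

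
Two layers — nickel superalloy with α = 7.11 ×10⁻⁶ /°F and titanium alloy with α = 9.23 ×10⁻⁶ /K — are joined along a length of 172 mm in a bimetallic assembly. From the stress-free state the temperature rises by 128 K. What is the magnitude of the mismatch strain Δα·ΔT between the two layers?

4.57×10⁻⁴

nickel superalloy: α = 7.11×10⁻⁶/°F × 9/5 = 12.8×10⁻⁶/K.
Δα = |12.8 − 9.23|×10⁻⁶/K = 3.57×10⁻⁶/K.
Mismatch strain = Δα·ΔT = 3.57×10⁻⁶ × 128.0 = 4.57×10⁻⁴.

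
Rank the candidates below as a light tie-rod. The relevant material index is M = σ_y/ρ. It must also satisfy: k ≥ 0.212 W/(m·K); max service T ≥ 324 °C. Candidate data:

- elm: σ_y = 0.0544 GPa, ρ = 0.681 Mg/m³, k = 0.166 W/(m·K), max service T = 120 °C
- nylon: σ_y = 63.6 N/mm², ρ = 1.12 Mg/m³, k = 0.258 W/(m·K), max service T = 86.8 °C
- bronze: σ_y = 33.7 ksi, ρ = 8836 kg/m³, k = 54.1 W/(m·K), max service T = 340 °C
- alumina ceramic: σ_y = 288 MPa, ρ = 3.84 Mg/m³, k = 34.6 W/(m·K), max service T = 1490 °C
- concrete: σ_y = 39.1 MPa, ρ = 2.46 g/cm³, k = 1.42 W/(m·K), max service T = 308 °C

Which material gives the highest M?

alumina ceramic

Screen on constraints: k ≥ 0.212 W/(m·K); max service T ≥ 324 °C. Survivors: bronze, alumina ceramic.
Normalizing units and computing the index:
  bronze: σ_y = 232.4 MPa, ρ = 8836 kg/m³
  alumina ceramic: σ_y = 288.0 MPa, ρ = 3840 kg/m³
  alumina ceramic: M = 75.0 kN·m/kg
  bronze: M = 26.3 kN·m/kg
Highest index: alumina ceramic.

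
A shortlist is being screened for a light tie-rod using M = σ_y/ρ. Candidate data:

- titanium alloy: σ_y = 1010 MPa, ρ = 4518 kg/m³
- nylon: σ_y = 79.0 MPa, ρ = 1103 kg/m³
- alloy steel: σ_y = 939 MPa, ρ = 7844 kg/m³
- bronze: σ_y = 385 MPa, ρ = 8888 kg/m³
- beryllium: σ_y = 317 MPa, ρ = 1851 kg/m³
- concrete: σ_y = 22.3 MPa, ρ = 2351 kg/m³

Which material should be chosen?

Computing M directly (units already consistent):
  titanium alloy: M = 224 kN·m/kg
  beryllium: M = 171 kN·m/kg
  alloy steel: M = 120 kN·m/kg
  nylon: M = 71.6 kN·m/kg
  bronze: M = 43.3 kN·m/kg
  concrete: M = 9.49 kN·m/kg
Titanium alloy ranks first.

titanium alloy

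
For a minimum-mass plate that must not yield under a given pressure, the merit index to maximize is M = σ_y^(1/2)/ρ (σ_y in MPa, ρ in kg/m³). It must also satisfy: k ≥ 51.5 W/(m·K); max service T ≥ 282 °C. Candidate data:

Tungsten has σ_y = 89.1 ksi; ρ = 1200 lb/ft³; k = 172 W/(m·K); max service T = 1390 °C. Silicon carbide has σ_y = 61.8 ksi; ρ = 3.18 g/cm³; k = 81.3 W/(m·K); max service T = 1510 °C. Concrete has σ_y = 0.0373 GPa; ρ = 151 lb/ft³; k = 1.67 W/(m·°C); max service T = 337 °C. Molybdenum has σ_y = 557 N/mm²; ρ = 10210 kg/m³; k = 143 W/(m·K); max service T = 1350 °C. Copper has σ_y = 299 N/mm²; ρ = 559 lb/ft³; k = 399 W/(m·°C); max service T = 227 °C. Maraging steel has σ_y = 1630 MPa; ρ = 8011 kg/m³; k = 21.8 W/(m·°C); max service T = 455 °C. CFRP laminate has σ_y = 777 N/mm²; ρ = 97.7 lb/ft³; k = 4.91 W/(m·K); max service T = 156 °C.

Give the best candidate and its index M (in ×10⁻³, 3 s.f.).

silicon carbide, M = 6.49×10⁻³

Screen on constraints: k ≥ 51.5 W/(m·K); max service T ≥ 282 °C. Survivors: tungsten, silicon carbide, molybdenum.
Normalizing units and computing the index:
  tungsten: σ_y = 614.3 MPa, ρ = 19220 kg/m³
  silicon carbide: σ_y = 426.1 MPa, ρ = 3180 kg/m³
  molybdenum: σ_y = 557.0 MPa, ρ = 10210 kg/m³
  silicon carbide: M = 6.49×10⁻³
  molybdenum: M = 2.31×10⁻³
  tungsten: M = 1.29×10⁻³
The maximum is for silicon carbide.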